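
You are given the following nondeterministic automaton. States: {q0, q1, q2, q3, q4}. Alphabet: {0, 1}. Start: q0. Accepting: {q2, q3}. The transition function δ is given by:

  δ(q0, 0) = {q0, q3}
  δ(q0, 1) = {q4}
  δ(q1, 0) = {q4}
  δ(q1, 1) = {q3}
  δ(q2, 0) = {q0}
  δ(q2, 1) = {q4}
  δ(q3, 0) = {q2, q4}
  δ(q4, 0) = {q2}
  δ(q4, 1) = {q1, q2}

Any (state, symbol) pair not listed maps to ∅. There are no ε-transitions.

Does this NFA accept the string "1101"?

Yes

Start in {q0}.
Read '1': q0→{q4}; now {q4}.
Read '1': q4→{q1, q2}; now {q1, q2}.
Read '0': q1→{q4}, q2→{q0}; now {q0, q4}.
Read '1': q0→{q4}, q4→{q1, q2}; now {q1, q2, q4}.
The final set {q1, q2, q4} contains the accepting state q2.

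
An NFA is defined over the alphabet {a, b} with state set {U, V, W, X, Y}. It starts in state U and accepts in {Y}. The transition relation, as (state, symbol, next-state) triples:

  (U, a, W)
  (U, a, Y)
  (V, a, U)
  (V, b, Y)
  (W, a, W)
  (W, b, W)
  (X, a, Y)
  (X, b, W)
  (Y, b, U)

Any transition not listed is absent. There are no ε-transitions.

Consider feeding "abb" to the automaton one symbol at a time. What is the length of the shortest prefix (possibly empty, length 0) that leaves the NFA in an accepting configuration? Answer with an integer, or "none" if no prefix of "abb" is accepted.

1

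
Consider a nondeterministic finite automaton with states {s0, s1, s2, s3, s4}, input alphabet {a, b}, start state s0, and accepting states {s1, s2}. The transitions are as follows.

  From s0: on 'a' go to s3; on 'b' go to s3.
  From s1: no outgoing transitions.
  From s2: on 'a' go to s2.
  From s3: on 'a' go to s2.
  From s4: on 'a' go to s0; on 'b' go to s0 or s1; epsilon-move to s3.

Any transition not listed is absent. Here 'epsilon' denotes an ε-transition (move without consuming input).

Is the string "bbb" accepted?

Start in {s0}.
Read 'b': {s0} → {s3}.
Read 'b': {s3} → ∅.
The set is empty and remains empty for the remaining 1 symbol.
The final set ∅ contains no accepting state.

No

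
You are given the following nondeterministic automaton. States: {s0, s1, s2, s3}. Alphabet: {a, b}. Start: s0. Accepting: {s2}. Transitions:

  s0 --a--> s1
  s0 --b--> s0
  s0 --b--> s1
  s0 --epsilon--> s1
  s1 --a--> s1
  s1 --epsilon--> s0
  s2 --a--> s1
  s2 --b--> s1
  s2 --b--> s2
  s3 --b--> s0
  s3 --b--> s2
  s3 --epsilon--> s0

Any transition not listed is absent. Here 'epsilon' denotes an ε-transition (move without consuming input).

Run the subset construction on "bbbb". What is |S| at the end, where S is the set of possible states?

Start: ε-closure({s0}) = {s0, s1}.
Read 'b': {s0, s1} → {s0, s1}.
Read 'b': {s0, s1} → {s0, s1}.
Read 'b': {s0, s1} → {s0, s1}.
Read 'b': {s0, s1} → {s0, s1}.
That set has 2 states.

2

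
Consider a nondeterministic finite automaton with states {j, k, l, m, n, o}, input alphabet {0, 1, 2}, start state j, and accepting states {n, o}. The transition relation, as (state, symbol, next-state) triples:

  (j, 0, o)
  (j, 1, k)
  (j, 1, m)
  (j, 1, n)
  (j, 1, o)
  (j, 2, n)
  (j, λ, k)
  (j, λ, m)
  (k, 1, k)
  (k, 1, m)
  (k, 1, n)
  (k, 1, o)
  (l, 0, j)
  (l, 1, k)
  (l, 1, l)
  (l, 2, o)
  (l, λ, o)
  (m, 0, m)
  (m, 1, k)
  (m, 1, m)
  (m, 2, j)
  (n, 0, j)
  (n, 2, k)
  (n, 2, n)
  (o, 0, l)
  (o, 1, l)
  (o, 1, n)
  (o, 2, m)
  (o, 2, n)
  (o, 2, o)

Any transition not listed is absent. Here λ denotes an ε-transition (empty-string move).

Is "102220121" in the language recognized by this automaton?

Start: ε-closure({j}) = {j, k, m}.
Read '1': {j, k, m} → {k, m, n, o}.
Read '0': {k, m, n, o} → {j, k, l, m, o}.
Read '2': {j, k, l, m, o} → {j, k, m, n, o}.
Read '2': {j, k, m, n, o} → {j, k, m, n, o}.
Read '2': {j, k, m, n, o} → {j, k, m, n, o}.
Read '0': {j, k, m, n, o} → {j, k, l, m, o}.
Read '1': {j, k, l, m, o} → {k, l, m, n, o}.
Read '2': {k, l, m, n, o} → {j, k, m, n, o}.
Read '1': {j, k, m, n, o} → {k, l, m, n, o}.
The final set {k, l, m, n, o} contains the accepting states n, o.

Yes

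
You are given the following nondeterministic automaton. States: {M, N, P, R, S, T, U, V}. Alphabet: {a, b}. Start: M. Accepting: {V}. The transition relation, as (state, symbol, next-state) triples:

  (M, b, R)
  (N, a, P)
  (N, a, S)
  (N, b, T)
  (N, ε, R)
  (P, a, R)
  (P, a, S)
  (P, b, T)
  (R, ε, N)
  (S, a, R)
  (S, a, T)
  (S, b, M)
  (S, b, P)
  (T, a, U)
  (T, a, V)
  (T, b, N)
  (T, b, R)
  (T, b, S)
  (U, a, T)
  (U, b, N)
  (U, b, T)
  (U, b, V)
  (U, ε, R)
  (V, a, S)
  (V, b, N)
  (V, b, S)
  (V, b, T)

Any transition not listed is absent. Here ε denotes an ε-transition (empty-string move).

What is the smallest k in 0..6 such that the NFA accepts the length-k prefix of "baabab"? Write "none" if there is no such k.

Start in {M}.
Read 'b': {M} → {N, R}.
Read 'a': {N, R} → {P, S}.
Read 'a': {P, S} → {N, R, S, T}.
Read 'b': {N, R, S, T} → {M, N, P, R, S, T}.
Read 'a': {M, N, P, R, S, T} → {N, P, R, S, T, U, V}.
None of the earlier sets intersect F, but {N, P, R, S, T, U, V} does.

5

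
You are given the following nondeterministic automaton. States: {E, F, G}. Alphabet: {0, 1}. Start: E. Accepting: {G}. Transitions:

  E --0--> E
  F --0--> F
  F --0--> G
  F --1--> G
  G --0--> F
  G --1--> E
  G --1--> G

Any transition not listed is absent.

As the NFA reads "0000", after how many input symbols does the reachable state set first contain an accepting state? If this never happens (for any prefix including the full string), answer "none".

Start in {E}.
Read '0': E→{E}; now {E}.
Read '0': E→{E}; now {E}.
Read '0': E→{E}; now {E}.
Read '0': E→{E}; now {E}.
No reachable set along the way intersects F.

none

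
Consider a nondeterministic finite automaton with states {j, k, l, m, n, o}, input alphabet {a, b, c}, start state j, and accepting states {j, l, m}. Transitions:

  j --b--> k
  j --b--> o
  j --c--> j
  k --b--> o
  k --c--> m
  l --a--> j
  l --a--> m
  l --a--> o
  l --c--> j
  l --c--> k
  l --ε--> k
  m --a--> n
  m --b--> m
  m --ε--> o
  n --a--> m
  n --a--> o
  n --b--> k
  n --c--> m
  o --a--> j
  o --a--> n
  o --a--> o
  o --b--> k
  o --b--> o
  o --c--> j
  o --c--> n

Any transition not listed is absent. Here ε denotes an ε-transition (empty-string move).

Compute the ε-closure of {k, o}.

Begin with {k, o}.
No ε-moves leave this set, so the closure equals the set itself.

{k, o}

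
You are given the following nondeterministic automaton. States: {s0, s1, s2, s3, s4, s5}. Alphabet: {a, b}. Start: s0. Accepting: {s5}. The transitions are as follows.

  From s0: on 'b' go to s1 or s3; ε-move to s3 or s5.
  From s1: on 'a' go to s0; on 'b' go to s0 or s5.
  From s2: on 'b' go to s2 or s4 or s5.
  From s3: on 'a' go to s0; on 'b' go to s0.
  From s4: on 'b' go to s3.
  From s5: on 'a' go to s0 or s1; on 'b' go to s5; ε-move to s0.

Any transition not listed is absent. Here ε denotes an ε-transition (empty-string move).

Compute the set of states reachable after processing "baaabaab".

{s0, s1, s3, s5}

Start: ε-closure({s0}) = {s0, s3, s5}.
Read 'b': s0→{s1, s3}, s3→{s0}, s5→{s5}; now {s0, s1, s3, s5}.
Read 'a': s0→∅, s1→{s0}, s3→{s0}, s5→{s0, s1}; union {s0, s1}; ε-closure = {s0, s1, s3, s5}.
Read 'a': s0→∅, s1→{s0}, s3→{s0}, s5→{s0, s1}; union {s0, s1}; ε-closure = {s0, s1, s3, s5}.
Read 'a': s0→∅, s1→{s0}, s3→{s0}, s5→{s0, s1}; union {s0, s1}; ε-closure = {s0, s1, s3, s5}.
Read 'b': s0→{s1, s3}, s1→{s0, s5}, s3→{s0}, s5→{s5}; now {s0, s1, s3, s5}.
Read 'a': s0→∅, s1→{s0}, s3→{s0}, s5→{s0, s1}; union {s0, s1}; ε-closure = {s0, s1, s3, s5}.
Read 'a': s0→∅, s1→{s0}, s3→{s0}, s5→{s0, s1}; union {s0, s1}; ε-closure = {s0, s1, s3, s5}.
Read 'b': s0→{s1, s3}, s1→{s0, s5}, s3→{s0}, s5→{s5}; now {s0, s1, s3, s5}.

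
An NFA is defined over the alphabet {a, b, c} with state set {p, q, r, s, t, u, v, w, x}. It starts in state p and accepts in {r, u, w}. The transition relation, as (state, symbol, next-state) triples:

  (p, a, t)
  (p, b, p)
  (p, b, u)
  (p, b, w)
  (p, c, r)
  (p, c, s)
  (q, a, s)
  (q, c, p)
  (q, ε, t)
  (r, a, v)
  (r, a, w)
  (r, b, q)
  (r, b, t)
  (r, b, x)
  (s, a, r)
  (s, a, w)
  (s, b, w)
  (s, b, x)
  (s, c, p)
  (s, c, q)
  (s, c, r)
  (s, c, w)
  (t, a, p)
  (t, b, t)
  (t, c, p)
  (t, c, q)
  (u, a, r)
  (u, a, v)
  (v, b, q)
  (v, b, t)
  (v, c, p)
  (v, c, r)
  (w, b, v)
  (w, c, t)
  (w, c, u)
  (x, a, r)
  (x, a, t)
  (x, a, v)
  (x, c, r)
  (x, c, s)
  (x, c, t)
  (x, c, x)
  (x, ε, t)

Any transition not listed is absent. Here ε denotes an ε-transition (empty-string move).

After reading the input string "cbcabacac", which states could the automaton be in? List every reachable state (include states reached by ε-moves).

Start in {p}.
Read 'c': {p} → {r, s}.
Read 'b': {r, s} → {q, t, w, x}.
Read 'c': {q, t, w, x} → {p, q, r, s, t, u, x}.
Read 'a': {p, q, r, s, t, u, x} → {p, r, s, t, v, w}.
Read 'b': {p, r, s, t, v, w} → {p, q, t, u, v, w, x}.
Read 'a': {p, q, t, u, v, w, x} → {p, r, s, t, v}.
Read 'c': {p, r, s, t, v} → {p, q, r, s, t, w}.
Read 'a': {p, q, r, s, t, w} → {p, r, s, t, v, w}.
Read 'c': {p, r, s, t, v, w} → {p, q, r, s, t, u, w}.

{p, q, r, s, t, u, w}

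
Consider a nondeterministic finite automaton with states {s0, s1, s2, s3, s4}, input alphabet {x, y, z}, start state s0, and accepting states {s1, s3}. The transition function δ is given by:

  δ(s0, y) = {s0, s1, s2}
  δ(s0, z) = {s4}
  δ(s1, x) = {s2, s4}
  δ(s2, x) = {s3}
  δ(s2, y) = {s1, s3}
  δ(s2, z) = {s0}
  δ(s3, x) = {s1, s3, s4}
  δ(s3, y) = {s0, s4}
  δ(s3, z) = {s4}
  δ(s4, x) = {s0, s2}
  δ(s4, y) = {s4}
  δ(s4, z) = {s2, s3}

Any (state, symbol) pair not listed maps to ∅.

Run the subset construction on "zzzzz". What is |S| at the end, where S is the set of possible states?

4

Start in {s0}.
Read 'z': {s0} → {s4}.
Read 'z': {s4} → {s2, s3}.
Read 'z': {s2, s3} → {s0, s4}.
Read 'z': {s0, s4} → {s2, s3, s4}.
Read 'z': {s2, s3, s4} → {s0, s2, s3, s4}.
That set has 4 states.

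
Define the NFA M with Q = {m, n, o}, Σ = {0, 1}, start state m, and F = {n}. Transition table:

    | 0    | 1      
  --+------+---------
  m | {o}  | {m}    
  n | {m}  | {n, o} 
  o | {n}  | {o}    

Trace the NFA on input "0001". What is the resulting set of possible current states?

Start in {m}.
Read '0': {m} → {o}.
Read '0': {o} → {n}.
Read '0': {n} → {m}.
Read '1': {m} → {m}.

{m}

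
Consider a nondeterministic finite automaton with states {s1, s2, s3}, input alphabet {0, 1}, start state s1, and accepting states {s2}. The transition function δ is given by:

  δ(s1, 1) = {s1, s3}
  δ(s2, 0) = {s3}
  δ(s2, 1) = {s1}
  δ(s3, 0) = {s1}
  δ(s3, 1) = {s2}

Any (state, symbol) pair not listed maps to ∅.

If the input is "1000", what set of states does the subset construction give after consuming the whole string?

Start in {s1}.
Read '1': {s1} → {s1, s3}.
Read '0': {s1, s3} → {s1}.
Read '0': {s1} → ∅.
The set is empty and remains empty for the remaining 1 symbol.

∅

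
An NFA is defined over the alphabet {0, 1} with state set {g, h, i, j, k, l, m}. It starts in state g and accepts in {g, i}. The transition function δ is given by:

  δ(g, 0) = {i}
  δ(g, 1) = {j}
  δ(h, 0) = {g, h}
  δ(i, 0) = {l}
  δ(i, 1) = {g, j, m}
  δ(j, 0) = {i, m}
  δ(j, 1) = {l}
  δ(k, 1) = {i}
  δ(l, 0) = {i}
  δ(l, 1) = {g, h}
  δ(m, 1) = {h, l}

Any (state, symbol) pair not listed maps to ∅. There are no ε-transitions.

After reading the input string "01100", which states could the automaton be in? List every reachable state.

Start in {g}.
Read '0': g→{i}; now {i}.
Read '1': i→{g, j, m}; now {g, j, m}.
Read '1': g→{j}, j→{l}, m→{h, l}; now {h, j, l}.
Read '0': h→{g, h}, j→{i, m}, l→{i}; now {g, h, i, m}.
Read '0': g→{i}, h→{g, h}, i→{l}, m→∅; now {g, h, i, l}.

{g, h, i, l}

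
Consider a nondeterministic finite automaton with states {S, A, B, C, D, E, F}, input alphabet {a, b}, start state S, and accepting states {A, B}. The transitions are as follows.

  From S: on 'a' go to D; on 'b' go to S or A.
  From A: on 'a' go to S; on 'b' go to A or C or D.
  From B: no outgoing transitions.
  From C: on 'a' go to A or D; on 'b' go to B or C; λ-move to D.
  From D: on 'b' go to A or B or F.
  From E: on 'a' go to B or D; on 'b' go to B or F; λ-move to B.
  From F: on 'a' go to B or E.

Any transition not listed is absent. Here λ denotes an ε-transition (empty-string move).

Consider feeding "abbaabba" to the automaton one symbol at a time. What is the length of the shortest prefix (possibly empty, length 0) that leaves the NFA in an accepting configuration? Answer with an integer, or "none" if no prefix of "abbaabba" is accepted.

Start in {S}.
Read 'a': S→{D}; now {D}.
Read 'b': D→{A, B, F}; now {A, B, F}.
None of the earlier sets intersect F, but {A, B, F} does.

2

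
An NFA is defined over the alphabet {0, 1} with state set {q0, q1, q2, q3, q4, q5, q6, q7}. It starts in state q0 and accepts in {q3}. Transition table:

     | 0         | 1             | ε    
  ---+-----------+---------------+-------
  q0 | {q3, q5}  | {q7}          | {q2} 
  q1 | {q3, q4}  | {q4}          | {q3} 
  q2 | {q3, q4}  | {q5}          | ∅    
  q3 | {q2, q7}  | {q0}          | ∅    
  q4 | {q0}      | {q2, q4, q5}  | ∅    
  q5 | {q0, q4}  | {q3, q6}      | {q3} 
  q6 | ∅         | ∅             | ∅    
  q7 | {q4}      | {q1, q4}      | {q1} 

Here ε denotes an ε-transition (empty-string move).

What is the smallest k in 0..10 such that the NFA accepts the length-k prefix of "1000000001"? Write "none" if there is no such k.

Start: ε-closure({q0}) = {q0, q2}.
Read '1': q0→{q7}, q2→{q5}; union {q5, q7}; ε-closure = {q1, q3, q5, q7}.
None of the earlier sets intersect F, but {q1, q3, q5, q7} does.

1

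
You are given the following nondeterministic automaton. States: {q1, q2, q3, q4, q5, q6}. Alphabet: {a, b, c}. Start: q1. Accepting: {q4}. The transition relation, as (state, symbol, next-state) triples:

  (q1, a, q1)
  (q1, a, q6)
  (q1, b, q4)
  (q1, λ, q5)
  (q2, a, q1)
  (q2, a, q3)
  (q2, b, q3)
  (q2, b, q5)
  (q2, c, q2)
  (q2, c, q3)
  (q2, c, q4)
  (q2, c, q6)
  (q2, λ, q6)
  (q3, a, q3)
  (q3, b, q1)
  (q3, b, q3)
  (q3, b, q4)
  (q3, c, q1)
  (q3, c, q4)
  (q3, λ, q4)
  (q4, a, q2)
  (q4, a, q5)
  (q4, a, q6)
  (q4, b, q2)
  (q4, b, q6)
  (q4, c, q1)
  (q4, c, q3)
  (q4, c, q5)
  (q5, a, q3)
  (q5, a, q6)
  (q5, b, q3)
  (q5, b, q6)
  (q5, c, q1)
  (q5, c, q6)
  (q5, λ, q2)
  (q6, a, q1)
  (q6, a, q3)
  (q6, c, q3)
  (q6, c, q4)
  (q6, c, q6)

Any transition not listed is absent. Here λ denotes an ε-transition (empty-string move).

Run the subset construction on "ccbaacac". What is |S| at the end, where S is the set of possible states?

6

Start: ε-closure({q1}) = {q1, q2, q5, q6}.
Read 'c': {q1, q2, q5, q6} → {q1, q2, q3, q4, q5, q6}.
Read 'c': {q1, q2, q3, q4, q5, q6} → {q1, q2, q3, q4, q5, q6}.
Read 'b': {q1, q2, q3, q4, q5, q6} → {q1, q2, q3, q4, q5, q6}.
Read 'a': {q1, q2, q3, q4, q5, q6} → {q1, q2, q3, q4, q5, q6}.
Read 'a': {q1, q2, q3, q4, q5, q6} → {q1, q2, q3, q4, q5, q6}.
Read 'c': {q1, q2, q3, q4, q5, q6} → {q1, q2, q3, q4, q5, q6}.
Read 'a': {q1, q2, q3, q4, q5, q6} → {q1, q2, q3, q4, q5, q6}.
Read 'c': {q1, q2, q3, q4, q5, q6} → {q1, q2, q3, q4, q5, q6}.
That set has 6 states.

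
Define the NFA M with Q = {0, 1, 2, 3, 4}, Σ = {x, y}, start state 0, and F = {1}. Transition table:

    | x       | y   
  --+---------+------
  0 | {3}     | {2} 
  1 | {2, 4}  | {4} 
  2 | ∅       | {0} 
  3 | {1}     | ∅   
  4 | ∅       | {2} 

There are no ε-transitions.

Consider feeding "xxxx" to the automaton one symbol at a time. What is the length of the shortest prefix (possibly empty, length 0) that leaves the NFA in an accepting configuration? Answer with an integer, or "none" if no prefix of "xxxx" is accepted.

Start in {0}.
Read 'x': 0→{3}; now {3}.
Read 'x': 3→{1}; now {1}.
None of the earlier sets intersect F, but {1} does.

2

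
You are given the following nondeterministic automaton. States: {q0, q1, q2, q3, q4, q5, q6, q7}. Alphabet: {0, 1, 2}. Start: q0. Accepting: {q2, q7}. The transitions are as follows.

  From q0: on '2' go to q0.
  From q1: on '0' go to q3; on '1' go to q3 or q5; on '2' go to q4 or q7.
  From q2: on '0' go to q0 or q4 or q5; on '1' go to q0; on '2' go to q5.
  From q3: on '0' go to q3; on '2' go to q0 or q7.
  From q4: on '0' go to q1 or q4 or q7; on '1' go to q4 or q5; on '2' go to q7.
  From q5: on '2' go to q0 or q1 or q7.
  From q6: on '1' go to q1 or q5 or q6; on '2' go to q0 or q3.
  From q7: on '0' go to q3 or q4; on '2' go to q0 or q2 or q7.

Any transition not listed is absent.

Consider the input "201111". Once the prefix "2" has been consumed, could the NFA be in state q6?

Start in {q0}.
Read '2': q0→{q0}; now {q0}.
State q6 is not in {q0}.

No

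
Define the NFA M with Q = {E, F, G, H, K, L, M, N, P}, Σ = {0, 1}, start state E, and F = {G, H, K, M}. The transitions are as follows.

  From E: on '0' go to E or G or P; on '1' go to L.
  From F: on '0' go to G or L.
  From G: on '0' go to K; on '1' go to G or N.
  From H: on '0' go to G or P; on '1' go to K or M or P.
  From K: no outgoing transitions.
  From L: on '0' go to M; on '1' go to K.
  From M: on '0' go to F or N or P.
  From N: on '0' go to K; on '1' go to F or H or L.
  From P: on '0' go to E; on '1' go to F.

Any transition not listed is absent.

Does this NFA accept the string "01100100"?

Start in {E}.
Read '0': {E} → {E, G, P}.
Read '1': {E, G, P} → {F, G, L, N}.
Read '1': {F, G, L, N} → {F, G, H, K, L, N}.
Read '0': {F, G, H, K, L, N} → {G, K, L, M, P}.
Read '0': {G, K, L, M, P} → {E, F, K, M, N, P}.
Read '1': {E, F, K, M, N, P} → {F, H, L}.
Read '0': {F, H, L} → {G, L, M, P}.
Read '0': {G, L, M, P} → {E, F, K, M, N, P}.
The final set {E, F, K, M, N, P} contains the accepting states K, M.

Yes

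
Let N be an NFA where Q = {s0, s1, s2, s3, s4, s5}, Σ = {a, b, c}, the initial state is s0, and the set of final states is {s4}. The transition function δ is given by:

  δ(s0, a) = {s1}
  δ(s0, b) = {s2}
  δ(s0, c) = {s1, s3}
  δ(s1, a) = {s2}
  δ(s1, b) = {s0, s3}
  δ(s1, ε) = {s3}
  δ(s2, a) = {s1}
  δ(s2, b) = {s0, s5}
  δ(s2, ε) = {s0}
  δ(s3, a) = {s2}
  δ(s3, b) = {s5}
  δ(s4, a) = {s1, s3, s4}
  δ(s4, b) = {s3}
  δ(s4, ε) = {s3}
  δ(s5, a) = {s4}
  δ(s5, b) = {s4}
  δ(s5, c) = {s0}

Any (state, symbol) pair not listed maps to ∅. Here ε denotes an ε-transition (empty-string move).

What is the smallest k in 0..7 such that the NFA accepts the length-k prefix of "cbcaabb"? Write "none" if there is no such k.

7

Start in {s0}.
Read 'c': s0→{s1, s3}; now {s1, s3}.
Read 'b': s1→{s0, s3}, s3→{s5}; now {s0, s3, s5}.
Read 'c': s0→{s1, s3}, s3→∅, s5→{s0}; now {s0, s1, s3}.
Read 'a': s0→{s1}, s1→{s2}, s3→{s2}; union {s1, s2}; ε-closure = {s0, s1, s2, s3}.
Read 'a': s0→{s1}, s1→{s2}, s2→{s1}, s3→{s2}; union {s1, s2}; ε-closure = {s0, s1, s2, s3}.
Read 'b': s0→{s2}, s1→{s0, s3}, s2→{s0, s5}, s3→{s5}; now {s0, s2, s3, s5}.
Read 'b': s0→{s2}, s2→{s0, s5}, s3→{s5}, s5→{s4}; union {s0, s2, s4, s5}; ε-closure = {s0, s2, s3, s4, s5}.
None of the earlier sets intersect F, but {s0, s2, s3, s4, s5} does.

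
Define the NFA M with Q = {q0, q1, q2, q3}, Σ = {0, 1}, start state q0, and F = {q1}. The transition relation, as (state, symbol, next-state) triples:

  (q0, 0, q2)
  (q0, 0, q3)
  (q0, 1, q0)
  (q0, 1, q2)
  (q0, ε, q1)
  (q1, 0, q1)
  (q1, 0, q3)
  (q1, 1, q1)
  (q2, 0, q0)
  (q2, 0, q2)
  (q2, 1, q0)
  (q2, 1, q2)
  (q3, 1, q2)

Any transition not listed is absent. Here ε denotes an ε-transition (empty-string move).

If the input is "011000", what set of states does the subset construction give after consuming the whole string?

{q0, q1, q2, q3}

Start: ε-closure({q0}) = {q0, q1}.
Read '0': q0→{q2, q3}, q1→{q1, q3}; now {q1, q2, q3}.
Read '1': q1→{q1}, q2→{q0, q2}, q3→{q2}; now {q0, q1, q2}.
Read '1': q0→{q0, q2}, q1→{q1}, q2→{q0, q2}; now {q0, q1, q2}.
Read '0': q0→{q2, q3}, q1→{q1, q3}, q2→{q0, q2}; now {q0, q1, q2, q3}.
Read '0': q0→{q2, q3}, q1→{q1, q3}, q2→{q0, q2}, q3→∅; now {q0, q1, q2, q3}.
Read '0': q0→{q2, q3}, q1→{q1, q3}, q2→{q0, q2}, q3→∅; now {q0, q1, q2, q3}.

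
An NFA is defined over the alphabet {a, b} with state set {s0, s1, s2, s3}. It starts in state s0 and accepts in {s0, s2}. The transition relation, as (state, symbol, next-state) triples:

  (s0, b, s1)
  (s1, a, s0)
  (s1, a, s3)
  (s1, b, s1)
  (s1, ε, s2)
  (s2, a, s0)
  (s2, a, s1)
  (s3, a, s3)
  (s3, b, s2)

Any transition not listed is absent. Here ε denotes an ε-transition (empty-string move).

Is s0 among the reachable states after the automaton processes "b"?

No

Start in {s0}.
Read 'b': {s0} → {s1, s2}.
State s0 is not in {s1, s2}.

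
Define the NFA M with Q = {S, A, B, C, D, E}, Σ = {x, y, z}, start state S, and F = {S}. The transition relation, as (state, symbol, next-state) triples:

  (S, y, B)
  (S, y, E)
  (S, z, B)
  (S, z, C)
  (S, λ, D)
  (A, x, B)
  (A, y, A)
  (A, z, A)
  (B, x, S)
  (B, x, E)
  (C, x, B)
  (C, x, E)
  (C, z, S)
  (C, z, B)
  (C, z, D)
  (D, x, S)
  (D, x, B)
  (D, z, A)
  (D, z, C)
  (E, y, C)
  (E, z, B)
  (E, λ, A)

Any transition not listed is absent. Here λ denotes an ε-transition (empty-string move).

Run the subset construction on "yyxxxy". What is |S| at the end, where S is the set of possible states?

Start: ε-closure({S}) = {S, D}.
Read 'y': {S, D} → {A, B, E}.
Read 'y': {A, B, E} → {A, C}.
Read 'x': {A, C} → {A, B, E}.
Read 'x': {A, B, E} → {S, A, B, D, E}.
Read 'x': {S, A, B, D, E} → {S, A, B, D, E}.
Read 'y': {S, A, B, D, E} → {A, B, C, E}.
That set has 4 states.

4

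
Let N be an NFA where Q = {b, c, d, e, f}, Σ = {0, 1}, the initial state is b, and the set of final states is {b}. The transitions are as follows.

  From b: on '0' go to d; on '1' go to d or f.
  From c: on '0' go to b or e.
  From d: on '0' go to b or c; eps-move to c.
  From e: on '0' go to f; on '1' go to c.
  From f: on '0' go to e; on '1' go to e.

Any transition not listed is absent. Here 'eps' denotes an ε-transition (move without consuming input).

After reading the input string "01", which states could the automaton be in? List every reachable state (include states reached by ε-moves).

Start in {b}.
Read '0': {b} → {c, d}.
Read '1': {c, d} → ∅.

∅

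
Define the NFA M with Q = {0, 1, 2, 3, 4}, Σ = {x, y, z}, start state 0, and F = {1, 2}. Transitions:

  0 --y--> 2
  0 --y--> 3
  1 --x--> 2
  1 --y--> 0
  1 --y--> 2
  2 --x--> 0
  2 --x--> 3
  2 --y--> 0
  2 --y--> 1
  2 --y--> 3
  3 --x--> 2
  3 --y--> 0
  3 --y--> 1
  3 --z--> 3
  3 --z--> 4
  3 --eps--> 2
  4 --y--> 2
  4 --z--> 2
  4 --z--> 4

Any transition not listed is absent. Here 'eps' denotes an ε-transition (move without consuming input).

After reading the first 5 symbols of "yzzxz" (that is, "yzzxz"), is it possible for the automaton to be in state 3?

Yes

Start in {0}.
Read 'y': 0→{2, 3}; now {2, 3}.
Read 'z': 2→∅, 3→{3, 4}; union {3, 4}; ε-closure = {2, 3, 4}.
Read 'z': 2→∅, 3→{3, 4}, 4→{2, 4}; now {2, 3, 4}.
Read 'x': 2→{0, 3}, 3→{2}, 4→∅; now {0, 2, 3}.
Read 'z': 0→∅, 2→∅, 3→{3, 4}; union {3, 4}; ε-closure = {2, 3, 4}.
State 3 is in {2, 3, 4}.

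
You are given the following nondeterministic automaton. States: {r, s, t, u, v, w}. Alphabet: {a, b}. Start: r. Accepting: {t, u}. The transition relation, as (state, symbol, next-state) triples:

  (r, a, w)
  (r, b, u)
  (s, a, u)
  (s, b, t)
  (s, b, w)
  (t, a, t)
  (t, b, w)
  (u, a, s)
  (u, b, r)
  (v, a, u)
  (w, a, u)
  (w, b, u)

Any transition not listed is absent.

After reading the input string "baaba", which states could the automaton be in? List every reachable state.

Start in {r}.
Read 'b': r→{u}; now {u}.
Read 'a': u→{s}; now {s}.
Read 'a': s→{u}; now {u}.
Read 'b': u→{r}; now {r}.
Read 'a': r→{w}; now {w}.

{w}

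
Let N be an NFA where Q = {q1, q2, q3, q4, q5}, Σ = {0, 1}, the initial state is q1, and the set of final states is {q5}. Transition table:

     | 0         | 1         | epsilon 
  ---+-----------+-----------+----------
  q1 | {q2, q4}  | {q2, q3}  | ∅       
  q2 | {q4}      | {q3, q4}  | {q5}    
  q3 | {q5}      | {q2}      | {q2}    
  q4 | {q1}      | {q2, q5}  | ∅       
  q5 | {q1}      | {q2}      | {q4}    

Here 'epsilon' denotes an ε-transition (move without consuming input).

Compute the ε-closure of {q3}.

{q2, q3, q4, q5}

Begin with {q3}.
ε-move q3 → q2; add q2.
ε-move q2 → q5; add q5.
ε-move q5 → q4; add q4.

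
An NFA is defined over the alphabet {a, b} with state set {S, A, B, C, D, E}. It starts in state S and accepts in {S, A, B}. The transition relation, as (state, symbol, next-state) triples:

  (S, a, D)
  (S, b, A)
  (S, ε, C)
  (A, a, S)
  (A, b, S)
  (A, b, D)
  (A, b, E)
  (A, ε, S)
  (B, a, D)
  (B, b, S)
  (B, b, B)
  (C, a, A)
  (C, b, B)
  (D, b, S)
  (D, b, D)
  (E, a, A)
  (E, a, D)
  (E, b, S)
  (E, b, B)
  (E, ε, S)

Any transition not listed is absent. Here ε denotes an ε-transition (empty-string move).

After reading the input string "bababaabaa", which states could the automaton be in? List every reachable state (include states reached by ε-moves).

{S, A, C, D}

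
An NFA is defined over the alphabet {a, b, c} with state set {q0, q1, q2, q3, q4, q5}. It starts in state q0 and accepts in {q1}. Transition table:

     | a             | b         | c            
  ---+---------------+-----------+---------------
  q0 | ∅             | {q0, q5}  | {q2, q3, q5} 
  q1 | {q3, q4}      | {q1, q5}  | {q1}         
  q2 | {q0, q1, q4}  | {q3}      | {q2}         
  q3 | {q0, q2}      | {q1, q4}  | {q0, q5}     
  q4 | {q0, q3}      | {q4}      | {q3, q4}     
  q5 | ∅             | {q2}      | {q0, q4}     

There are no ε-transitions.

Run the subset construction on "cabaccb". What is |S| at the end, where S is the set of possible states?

6

Start in {q0}.
Read 'c': {q0} → {q2, q3, q5}.
Read 'a': {q2, q3, q5} → {q0, q1, q2, q4}.
Read 'b': {q0, q1, q2, q4} → {q0, q1, q3, q4, q5}.
Read 'a': {q0, q1, q3, q4, q5} → {q0, q2, q3, q4}.
Read 'c': {q0, q2, q3, q4} → {q0, q2, q3, q4, q5}.
Read 'c': {q0, q2, q3, q4, q5} → {q0, q2, q3, q4, q5}.
Read 'b': {q0, q2, q3, q4, q5} → {q0, q1, q2, q3, q4, q5}.
That set has 6 states.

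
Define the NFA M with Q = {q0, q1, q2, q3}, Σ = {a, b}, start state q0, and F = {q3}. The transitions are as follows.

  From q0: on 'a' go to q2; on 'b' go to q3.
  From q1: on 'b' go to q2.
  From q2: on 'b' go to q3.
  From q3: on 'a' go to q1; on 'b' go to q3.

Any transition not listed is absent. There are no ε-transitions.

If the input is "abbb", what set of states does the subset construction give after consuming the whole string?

Start in {q0}.
Read 'a': q0→{q2}; now {q2}.
Read 'b': q2→{q3}; now {q3}.
Read 'b': q3→{q3}; now {q3}.
Read 'b': q3→{q3}; now {q3}.

{q3}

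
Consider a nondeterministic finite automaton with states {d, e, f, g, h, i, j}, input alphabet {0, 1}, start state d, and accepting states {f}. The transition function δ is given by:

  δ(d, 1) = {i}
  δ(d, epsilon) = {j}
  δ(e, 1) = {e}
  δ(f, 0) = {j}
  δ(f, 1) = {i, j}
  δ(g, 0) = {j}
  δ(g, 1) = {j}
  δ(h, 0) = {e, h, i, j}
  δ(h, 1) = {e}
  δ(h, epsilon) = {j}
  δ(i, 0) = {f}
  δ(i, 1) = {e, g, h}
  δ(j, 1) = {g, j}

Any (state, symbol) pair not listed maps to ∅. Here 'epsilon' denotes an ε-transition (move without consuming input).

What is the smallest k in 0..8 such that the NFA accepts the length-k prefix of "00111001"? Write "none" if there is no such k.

none

Start: ε-closure({d}) = {d, j}.
Read '0': {d, j} → ∅.
The set is empty and remains empty for the remaining 7 symbols.
No reachable set along the way intersects F.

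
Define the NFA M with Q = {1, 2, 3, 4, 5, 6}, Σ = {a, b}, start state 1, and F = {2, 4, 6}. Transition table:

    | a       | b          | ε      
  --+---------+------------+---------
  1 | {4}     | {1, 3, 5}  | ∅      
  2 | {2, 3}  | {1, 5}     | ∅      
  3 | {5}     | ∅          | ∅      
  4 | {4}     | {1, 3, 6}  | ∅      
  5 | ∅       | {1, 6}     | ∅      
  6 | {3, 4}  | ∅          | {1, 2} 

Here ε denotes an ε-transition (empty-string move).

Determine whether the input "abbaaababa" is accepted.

Start in {1}.
Read 'a': 1→{4}; now {4}.
Read 'b': 4→{1, 3, 6}; union {1, 3, 6}; ε-closure = {1, 2, 3, 6}.
Read 'b': 1→{1, 3, 5}, 2→{1, 5}, 3→∅, 6→∅; now {1, 3, 5}.
Read 'a': 1→{4}, 3→{5}, 5→∅; now {4, 5}.
Read 'a': 4→{4}, 5→∅; now {4}.
Read 'a': 4→{4}; now {4}.
Read 'b': 4→{1, 3, 6}; union {1, 3, 6}; ε-closure = {1, 2, 3, 6}.
Read 'a': 1→{4}, 2→{2, 3}, 3→{5}, 6→{3, 4}; now {2, 3, 4, 5}.
Read 'b': 2→{1, 5}, 3→∅, 4→{1, 3, 6}, 5→{1, 6}; union {1, 3, 5, 6}; ε-closure = {1, 2, 3, 5, 6}.
Read 'a': 1→{4}, 2→{2, 3}, 3→{5}, 5→∅, 6→{3, 4}; now {2, 3, 4, 5}.
The final set {2, 3, 4, 5} contains the accepting states 2, 4.

Yes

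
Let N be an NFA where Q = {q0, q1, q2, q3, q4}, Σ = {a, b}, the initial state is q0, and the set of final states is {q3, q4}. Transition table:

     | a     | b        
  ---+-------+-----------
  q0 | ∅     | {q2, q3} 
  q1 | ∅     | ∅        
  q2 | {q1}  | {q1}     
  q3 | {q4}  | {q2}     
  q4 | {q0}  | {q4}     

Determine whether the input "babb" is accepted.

Start in {q0}.
Read 'b': {q0} → {q2, q3}.
Read 'a': {q2, q3} → {q1, q4}.
Read 'b': {q1, q4} → {q4}.
Read 'b': {q4} → {q4}.
The final set {q4} contains the accepting state q4.

Yes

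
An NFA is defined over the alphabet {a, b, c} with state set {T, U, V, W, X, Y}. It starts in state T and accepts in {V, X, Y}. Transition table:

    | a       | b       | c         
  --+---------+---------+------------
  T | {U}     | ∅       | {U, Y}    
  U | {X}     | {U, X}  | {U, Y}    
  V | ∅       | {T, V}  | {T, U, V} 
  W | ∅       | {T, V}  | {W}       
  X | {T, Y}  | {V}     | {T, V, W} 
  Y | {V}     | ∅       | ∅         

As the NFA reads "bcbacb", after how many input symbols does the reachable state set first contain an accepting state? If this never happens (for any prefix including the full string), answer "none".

none

Start in {T}.
Read 'b': T→∅; now ∅.
The set is empty and remains empty for the remaining 5 symbols.
No reachable set along the way intersects F.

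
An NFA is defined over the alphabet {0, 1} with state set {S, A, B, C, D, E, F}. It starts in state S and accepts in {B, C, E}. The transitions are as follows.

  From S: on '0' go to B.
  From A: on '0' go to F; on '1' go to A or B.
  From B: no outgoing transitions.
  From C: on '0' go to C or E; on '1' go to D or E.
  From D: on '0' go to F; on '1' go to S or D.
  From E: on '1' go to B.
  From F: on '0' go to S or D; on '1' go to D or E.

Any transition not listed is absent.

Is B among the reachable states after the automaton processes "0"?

Yes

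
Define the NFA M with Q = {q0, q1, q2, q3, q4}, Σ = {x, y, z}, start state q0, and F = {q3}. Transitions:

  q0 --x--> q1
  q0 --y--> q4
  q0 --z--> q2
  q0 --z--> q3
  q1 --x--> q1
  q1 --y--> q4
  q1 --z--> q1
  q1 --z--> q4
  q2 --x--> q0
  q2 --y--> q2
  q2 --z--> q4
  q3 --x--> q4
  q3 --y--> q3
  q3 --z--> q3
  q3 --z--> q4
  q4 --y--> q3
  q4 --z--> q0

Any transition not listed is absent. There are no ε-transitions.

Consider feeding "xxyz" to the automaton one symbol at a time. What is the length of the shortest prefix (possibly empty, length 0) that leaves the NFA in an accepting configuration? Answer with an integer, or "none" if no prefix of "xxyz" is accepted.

none

Start in {q0}.
Read 'x': q0→{q1}; now {q1}.
Read 'x': q1→{q1}; now {q1}.
Read 'y': q1→{q4}; now {q4}.
Read 'z': q4→{q0}; now {q0}.
No reachable set along the way intersects F.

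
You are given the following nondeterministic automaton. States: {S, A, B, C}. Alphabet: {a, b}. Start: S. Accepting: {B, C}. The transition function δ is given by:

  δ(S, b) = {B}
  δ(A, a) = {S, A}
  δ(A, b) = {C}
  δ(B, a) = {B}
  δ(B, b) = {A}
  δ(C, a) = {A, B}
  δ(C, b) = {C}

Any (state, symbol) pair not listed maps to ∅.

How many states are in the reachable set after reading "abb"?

Start in {S}.
Read 'a': S→∅; now ∅.
The set is empty and remains empty for the remaining 2 symbols.
That set has 0 states.

0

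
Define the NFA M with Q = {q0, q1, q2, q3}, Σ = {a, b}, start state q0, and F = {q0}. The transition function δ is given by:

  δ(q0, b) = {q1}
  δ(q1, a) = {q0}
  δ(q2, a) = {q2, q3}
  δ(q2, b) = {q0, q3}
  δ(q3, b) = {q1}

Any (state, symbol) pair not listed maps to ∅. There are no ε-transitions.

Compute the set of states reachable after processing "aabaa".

Start in {q0}.
Read 'a': q0→∅; now ∅.
The set is empty and remains empty for the remaining 4 symbols.

∅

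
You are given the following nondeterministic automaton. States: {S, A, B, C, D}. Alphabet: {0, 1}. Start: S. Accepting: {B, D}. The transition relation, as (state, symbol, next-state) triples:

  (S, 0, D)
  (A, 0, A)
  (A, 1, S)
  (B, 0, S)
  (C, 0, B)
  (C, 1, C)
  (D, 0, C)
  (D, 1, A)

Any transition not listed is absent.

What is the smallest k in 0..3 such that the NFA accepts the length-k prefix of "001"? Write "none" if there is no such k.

Start in {S}.
Read '0': S→{D}; now {D}.
None of the earlier sets intersect F, but {D} does.

1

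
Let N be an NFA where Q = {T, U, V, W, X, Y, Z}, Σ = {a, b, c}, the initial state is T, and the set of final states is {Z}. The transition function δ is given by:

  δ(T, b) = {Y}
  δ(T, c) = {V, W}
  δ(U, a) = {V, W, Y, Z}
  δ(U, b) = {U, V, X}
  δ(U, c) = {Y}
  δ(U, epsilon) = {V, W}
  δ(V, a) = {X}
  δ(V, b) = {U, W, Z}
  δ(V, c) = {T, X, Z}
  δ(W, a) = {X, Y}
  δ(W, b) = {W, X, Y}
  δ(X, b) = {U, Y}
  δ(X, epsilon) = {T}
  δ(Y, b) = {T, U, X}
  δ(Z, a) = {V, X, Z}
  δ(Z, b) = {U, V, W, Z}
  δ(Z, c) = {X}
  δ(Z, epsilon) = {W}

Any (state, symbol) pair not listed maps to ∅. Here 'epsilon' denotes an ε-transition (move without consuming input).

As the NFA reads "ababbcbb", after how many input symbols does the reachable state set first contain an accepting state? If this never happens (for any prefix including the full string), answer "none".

none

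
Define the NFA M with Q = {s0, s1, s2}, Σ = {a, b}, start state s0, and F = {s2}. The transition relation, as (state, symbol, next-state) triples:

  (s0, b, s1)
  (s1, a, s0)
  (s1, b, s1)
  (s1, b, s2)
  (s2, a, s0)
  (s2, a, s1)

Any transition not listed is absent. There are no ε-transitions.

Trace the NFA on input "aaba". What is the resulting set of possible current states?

Start in {s0}.
Read 'a': s0→∅; now ∅.
The set is empty and remains empty for the remaining 3 symbols.

∅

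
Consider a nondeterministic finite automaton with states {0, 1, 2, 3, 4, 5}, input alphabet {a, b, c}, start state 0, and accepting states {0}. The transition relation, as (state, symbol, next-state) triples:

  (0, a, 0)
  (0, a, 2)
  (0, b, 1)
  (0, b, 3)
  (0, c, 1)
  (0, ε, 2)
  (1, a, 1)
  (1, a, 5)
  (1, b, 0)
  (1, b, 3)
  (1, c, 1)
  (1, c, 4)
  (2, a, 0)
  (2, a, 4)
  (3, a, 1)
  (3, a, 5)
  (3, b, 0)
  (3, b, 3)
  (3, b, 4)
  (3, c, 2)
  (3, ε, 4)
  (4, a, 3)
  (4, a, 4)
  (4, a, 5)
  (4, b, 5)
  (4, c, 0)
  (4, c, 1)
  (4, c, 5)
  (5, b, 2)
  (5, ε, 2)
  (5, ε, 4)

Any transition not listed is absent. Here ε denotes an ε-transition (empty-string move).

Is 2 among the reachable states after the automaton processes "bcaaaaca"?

Yes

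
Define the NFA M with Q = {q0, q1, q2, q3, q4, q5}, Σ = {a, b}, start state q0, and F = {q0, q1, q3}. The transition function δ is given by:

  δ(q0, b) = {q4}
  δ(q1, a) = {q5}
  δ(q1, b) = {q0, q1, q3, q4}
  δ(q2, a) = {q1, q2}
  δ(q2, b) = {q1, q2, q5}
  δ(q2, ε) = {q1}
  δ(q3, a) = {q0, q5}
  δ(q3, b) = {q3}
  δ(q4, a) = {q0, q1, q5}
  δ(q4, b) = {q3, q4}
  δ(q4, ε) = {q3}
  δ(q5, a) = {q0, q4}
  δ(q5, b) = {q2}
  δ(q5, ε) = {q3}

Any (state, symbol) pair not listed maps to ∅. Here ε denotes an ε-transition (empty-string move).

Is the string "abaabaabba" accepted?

Start in {q0}.
Read 'a': q0→∅; now ∅.
The set is empty and remains empty for the remaining 9 symbols.
The final set ∅ contains no accepting state.

No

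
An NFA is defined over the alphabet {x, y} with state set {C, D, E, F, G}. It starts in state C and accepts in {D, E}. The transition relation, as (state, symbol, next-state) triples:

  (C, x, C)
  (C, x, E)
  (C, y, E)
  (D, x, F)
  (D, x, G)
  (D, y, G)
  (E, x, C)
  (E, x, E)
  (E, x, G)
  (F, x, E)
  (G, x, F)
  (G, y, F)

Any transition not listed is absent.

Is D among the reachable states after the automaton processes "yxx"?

Start in {C}.
Read 'y': {C} → {E}.
Read 'x': {E} → {C, E, G}.
Read 'x': {C, E, G} → {C, E, F, G}.
State D is not in {C, E, F, G}.

No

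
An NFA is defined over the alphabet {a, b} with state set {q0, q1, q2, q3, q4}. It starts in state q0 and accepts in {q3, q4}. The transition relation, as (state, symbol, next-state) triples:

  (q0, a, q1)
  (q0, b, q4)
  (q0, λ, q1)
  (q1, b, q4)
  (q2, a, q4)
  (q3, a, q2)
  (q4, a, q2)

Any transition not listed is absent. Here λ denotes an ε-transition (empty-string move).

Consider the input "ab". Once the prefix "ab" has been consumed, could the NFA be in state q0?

No

Start: ε-closure({q0}) = {q0, q1}.
Read 'a': {q0, q1} → {q1}.
Read 'b': {q1} → {q4}.
State q0 is not in {q4}.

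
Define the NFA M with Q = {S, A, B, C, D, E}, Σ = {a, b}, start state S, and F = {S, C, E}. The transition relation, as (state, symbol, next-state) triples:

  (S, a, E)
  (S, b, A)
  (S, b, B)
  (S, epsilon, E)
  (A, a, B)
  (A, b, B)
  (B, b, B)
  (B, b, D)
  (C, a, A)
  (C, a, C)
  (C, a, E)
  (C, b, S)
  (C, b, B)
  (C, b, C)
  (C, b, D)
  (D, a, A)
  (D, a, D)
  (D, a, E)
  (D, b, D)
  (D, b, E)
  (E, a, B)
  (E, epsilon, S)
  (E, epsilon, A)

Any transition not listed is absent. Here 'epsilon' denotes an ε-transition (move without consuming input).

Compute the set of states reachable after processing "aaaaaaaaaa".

Start: ε-closure({S}) = {S, A, E}.
Read 'a': {S, A, E} → {S, A, B, E}.
Read 'a': {S, A, B, E} → {S, A, B, E}.
Read 'a': {S, A, B, E} → {S, A, B, E}.
Read 'a': {S, A, B, E} → {S, A, B, E}.
Read 'a': {S, A, B, E} → {S, A, B, E}.
Read 'a': {S, A, B, E} → {S, A, B, E}.
Read 'a': {S, A, B, E} → {S, A, B, E}.
Read 'a': {S, A, B, E} → {S, A, B, E}.
Read 'a': {S, A, B, E} → {S, A, B, E}.
Read 'a': {S, A, B, E} → {S, A, B, E}.

{S, A, B, E}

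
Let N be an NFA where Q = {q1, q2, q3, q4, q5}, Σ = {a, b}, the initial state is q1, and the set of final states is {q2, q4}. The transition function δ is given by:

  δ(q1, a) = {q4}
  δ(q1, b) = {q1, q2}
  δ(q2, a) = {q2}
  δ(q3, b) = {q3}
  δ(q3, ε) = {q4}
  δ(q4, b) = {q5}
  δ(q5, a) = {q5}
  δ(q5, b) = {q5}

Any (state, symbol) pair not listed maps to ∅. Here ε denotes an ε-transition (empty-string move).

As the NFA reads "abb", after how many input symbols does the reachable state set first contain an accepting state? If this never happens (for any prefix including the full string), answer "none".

Start in {q1}.
Read 'a': {q1} → {q4}.
None of the earlier sets intersect F, but {q4} does.

1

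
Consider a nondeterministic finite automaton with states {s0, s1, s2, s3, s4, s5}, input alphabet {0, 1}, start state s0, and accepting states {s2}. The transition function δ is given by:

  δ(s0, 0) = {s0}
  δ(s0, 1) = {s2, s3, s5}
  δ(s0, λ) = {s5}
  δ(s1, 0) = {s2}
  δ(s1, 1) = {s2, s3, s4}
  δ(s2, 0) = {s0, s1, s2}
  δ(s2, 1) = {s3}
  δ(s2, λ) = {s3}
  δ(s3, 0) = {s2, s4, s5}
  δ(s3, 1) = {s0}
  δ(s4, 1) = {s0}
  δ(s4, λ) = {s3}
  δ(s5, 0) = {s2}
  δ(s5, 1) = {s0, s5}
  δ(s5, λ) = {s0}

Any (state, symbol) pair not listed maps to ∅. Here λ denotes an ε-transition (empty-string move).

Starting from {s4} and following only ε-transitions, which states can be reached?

Begin with {s4}.
ε-move s4 → s3; add s3.

{s3, s4}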